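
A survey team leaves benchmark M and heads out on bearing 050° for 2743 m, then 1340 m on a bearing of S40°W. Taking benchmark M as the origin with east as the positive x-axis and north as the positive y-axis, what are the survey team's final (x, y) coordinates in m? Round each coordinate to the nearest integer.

(1240, 737)

Leg 1 (050°, 2743 m): east 2743 sin 50° = 2101.26, north 2743 cos 50° = 1763.17
Leg 2 (S40°W, 1340 m): east 1340 sin 220° = -861.34, north 1340 cos 220° = -1026.50
Summing: 1239.92 m east, 736.67 m north → (1240, 737).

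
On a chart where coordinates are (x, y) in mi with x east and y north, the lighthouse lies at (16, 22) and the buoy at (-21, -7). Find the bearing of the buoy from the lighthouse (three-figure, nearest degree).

Δeast = -21 − 16 = -37.00; Δnorth = -7 − 22 = -29.00.
Bearing = atan2(Δeast, Δnorth) mod 360° = 231.91° ≈ 232°.

232°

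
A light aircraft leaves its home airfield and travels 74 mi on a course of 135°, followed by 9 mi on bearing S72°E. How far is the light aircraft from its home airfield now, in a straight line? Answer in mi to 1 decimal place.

Leg 1 (135°, 74 mi): east 74 sin 135° = 52.33, north 74 cos 135° = -52.33
Leg 2 (S72°E, 9 mi): east 9 sin 108° = 8.56, north 9 cos 108° = -2.78
Net: 60.89 east, -55.11 north. Distance = √((60.89)² + (-55.11)²) = 82.121 mi.

82.1 mi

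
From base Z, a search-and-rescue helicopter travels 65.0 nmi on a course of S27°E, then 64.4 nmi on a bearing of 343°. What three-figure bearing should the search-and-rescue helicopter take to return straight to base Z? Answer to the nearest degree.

Leg 1 (S27°E, 65.0 nmi): east 65.0 sin 153° = 29.51, north 65.0 cos 153° = -57.92
Leg 2 (343°, 64.4 nmi): east 64.4 sin 343° = -18.83, north 64.4 cos 343° = 61.59
Net displacement: 10.68 east, 3.67 north. Direction back to start is (-10.68, -3.67): bearing = atan2(-10.68, -3.67) mod 360° = 251.03° ≈ 251°.

251°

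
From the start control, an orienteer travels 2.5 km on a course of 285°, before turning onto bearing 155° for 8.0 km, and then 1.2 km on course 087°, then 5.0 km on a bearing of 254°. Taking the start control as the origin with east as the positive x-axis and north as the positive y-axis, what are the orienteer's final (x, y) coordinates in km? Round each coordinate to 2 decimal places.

(-2.64, -7.92)

Leg 1 (285°, 2.5 km): east 2.5 sin 285° = -2.41, north 2.5 cos 285° = 0.65
Leg 2 (155°, 8.0 km): east 8.0 sin 155° = 3.38, north 8.0 cos 155° = -7.25
Leg 3 (087°, 1.2 km): east 1.2 sin 87° = 1.20, north 1.2 cos 87° = 0.06
Leg 4 (254°, 5.0 km): east 5.0 sin 254° = -4.81, north 5.0 cos 254° = -1.38
Summing: -2.64 km east, -7.92 km north → (-2.64, -7.92).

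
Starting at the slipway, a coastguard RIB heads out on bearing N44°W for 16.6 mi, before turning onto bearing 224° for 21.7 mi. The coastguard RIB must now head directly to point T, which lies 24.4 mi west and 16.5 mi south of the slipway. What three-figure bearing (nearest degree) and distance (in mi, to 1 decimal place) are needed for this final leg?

170°, 13.0 mi

Leg 1 (N44°W, 16.6 mi): east 16.6 sin 316° = -11.53, north 16.6 cos 316° = 11.94
Leg 2 (224°, 21.7 mi): east 21.7 sin 224° = -15.07, north 21.7 cos 224° = -15.61
Current position: (-26.61, -3.67). Target: (-24.4, -16.5). Remaining: Δeast = 2.21, Δnorth = -12.83.
Bearing = atan2(2.21, -12.83) mod 360° = 170.25°; distance = √((2.21)² + (-12.83)²) = 13.020 mi.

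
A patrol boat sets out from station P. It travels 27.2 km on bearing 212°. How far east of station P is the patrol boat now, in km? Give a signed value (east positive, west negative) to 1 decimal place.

-14.4 km

Leg 1 (212°, 27.2 km): east 27.2 sin 212° = -14.41, north 27.2 cos 212° = -23.07
Net east component: -14.41 km.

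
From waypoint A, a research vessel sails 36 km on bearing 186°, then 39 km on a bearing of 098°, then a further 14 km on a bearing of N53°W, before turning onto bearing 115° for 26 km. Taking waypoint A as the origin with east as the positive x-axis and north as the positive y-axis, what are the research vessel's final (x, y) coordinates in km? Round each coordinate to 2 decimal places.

Leg 1 (186°, 36 km): east 36 sin 186° = -3.76, north 36 cos 186° = -35.80
Leg 2 (098°, 39 km): east 39 sin 98° = 38.62, north 39 cos 98° = -5.43
Leg 3 (N53°W, 14 km): east 14 sin 307° = -11.18, north 14 cos 307° = 8.43
Leg 4 (115°, 26 km): east 26 sin 115° = 23.56, north 26 cos 115° = -10.99
Summing: 47.24 km east, -43.79 km north → (47.24, -43.79).

(47.24, -43.79)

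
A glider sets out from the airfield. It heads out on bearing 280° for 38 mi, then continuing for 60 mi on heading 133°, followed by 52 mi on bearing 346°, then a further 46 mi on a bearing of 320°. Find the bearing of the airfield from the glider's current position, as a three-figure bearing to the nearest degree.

Leg 1 (280°, 38 mi): east 38 sin 280° = -37.42, north 38 cos 280° = 6.60
Leg 2 (133°, 60 mi): east 60 sin 133° = 43.88, north 60 cos 133° = -40.92
Leg 3 (346°, 52 mi): east 52 sin 346° = -12.58, north 52 cos 346° = 50.46
Leg 4 (320°, 46 mi): east 46 sin 320° = -29.57, north 46 cos 320° = 35.24
Net displacement: -35.69 east, 51.37 north. Direction back to start is (35.69, -51.37): bearing = atan2(35.69, -51.37) mod 360° = 145.21° ≈ 145°.

145°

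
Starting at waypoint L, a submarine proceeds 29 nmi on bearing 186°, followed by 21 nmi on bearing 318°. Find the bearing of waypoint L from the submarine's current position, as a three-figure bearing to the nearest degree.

052°

Leg 1 (186°, 29 nmi): east 29 sin 186° = -3.03, north 29 cos 186° = -28.84
Leg 2 (318°, 21 nmi): east 21 sin 318° = -14.05, north 21 cos 318° = 15.61
Net displacement: -17.08 east, -13.24 north. Direction back to start is (17.08, 13.24): bearing = atan2(17.08, 13.24) mod 360° = 52.23° ≈ 052°.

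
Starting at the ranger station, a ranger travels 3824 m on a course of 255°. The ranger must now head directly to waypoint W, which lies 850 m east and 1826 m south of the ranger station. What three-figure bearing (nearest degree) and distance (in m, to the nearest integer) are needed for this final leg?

100°, 4620 m

Leg 1 (255°, 3824 m): east 3824 sin 255° = -3693.70, north 3824 cos 255° = -989.72
Current position: (-3693.70, -989.72). Target: (850, -1826). Remaining: Δeast = 4543.70, Δnorth = -836.28.
Bearing = atan2(4543.70, -836.28) mod 360° = 100.43°; distance = √((4543.70)² + (-836.28)²) = 4620.018 m.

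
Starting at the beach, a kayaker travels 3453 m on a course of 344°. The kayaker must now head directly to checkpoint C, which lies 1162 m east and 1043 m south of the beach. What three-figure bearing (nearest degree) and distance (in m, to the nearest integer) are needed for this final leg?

154°, 4847 m

Leg 1 (344°, 3453 m): east 3453 sin 344° = -951.78, north 3453 cos 344° = 3319.24
Current position: (-951.78, 3319.24). Target: (1162, -1043). Remaining: Δeast = 2113.78, Δnorth = -4362.24.
Bearing = atan2(2113.78, -4362.24) mod 360° = 154.15°; distance = √((2113.78)² + (-4362.24)²) = 4847.387 m.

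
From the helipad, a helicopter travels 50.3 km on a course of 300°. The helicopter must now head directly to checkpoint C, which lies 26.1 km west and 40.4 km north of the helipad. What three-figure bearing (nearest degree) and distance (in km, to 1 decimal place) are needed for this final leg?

049°, 23.2 km

Leg 1 (300°, 50.3 km): east 50.3 sin 300° = -43.56, north 50.3 cos 300° = 25.15
Current position: (-43.56, 25.15). Target: (-26.1, 40.4). Remaining: Δeast = 17.46, Δnorth = 15.25.
Bearing = atan2(17.46, 15.25) mod 360° = 48.87°; distance = √((17.46)² + (15.25)²) = 23.183 km.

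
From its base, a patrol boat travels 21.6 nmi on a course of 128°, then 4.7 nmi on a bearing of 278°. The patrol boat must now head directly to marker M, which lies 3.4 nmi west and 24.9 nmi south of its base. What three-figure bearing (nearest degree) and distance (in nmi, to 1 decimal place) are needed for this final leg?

232°, 20.0 nmi

Leg 1 (128°, 21.6 nmi): east 21.6 sin 128° = 17.02, north 21.6 cos 128° = -13.30
Leg 2 (278°, 4.7 nmi): east 4.7 sin 278° = -4.65, north 4.7 cos 278° = 0.65
Current position: (12.37, -12.64). Target: (-3.4, -24.9). Remaining: Δeast = -15.77, Δnorth = -12.26.
Bearing = atan2(-15.77, -12.26) mod 360° = 232.14°; distance = √((-15.77)² + (-12.26)²) = 19.970 nmi.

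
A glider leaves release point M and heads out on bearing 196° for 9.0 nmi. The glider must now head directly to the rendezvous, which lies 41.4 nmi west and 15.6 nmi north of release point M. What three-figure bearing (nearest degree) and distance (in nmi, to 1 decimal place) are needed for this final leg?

302°, 45.9 nmi

Leg 1 (196°, 9.0 nmi): east 9.0 sin 196° = -2.48, north 9.0 cos 196° = -8.65
Current position: (-2.48, -8.65). Target: (-41.4, 15.6). Remaining: Δeast = -38.92, Δnorth = 24.25.
Bearing = atan2(-38.92, 24.25) mod 360° = 301.93°; distance = √((-38.92)² + (24.25)²) = 45.857 nmi.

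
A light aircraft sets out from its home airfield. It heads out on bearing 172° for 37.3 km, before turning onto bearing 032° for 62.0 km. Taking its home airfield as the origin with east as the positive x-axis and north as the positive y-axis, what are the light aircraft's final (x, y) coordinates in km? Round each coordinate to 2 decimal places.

Leg 1 (172°, 37.3 km): east 37.3 sin 172° = 5.19, north 37.3 cos 172° = -36.94
Leg 2 (032°, 62.0 km): east 62.0 sin 32° = 32.85, north 62.0 cos 32° = 52.58
Summing: 38.05 km east, 15.64 km north → (38.05, 15.64).

(38.05, 15.64)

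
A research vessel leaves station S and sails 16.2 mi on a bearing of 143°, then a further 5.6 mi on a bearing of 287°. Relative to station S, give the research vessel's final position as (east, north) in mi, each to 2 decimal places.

(4.39, -11.30)

Leg 1 (143°, 16.2 mi): east 16.2 sin 143° = 9.75, north 16.2 cos 143° = -12.94
Leg 2 (287°, 5.6 mi): east 5.6 sin 287° = -5.36, north 5.6 cos 287° = 1.64
Summing: 4.39 mi east, -11.30 mi north → (4.39, -11.30).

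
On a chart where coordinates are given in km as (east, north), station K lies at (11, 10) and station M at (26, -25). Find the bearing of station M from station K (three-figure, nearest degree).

157°

Δeast = 26 − 11 = 15.00; Δnorth = -25 − 10 = -35.00.
Bearing = atan2(Δeast, Δnorth) mod 360° = 156.80° ≈ 157°.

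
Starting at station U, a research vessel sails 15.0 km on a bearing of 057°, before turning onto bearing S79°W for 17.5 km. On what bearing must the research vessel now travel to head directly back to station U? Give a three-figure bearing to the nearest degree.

Leg 1 (057°, 15.0 km): east 15.0 sin 57° = 12.58, north 15.0 cos 57° = 8.17
Leg 2 (S79°W, 17.5 km): east 17.5 sin 259° = -17.18, north 17.5 cos 259° = -3.34
Net displacement: -4.60 east, 4.83 north. Direction back to start is (4.60, -4.83): bearing = atan2(4.60, -4.83) mod 360° = 136.41° ≈ 136°.

136°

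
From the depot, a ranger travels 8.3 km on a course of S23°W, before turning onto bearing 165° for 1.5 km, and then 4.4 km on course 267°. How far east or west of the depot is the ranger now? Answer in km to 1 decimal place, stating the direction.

Leg 1 (S23°W, 8.3 km): east 8.3 sin 203° = -3.24, north 8.3 cos 203° = -7.64
Leg 2 (165°, 1.5 km): east 1.5 sin 165° = 0.39, north 1.5 cos 165° = -1.45
Leg 3 (267°, 4.4 km): east 4.4 sin 267° = -4.39, north 4.4 cos 267° = -0.23
Net east component: -7.25 km.

7.2 km west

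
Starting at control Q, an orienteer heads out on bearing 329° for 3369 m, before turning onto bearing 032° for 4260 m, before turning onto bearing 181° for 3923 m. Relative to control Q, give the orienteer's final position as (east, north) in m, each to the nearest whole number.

Leg 1 (329°, 3369 m): east 3369 sin 329° = -1735.16, north 3369 cos 329° = 2887.80
Leg 2 (032°, 4260 m): east 4260 sin 32° = 2257.46, north 4260 cos 32° = 3612.68
Leg 3 (181°, 3923 m): east 3923 sin 181° = -68.47, north 3923 cos 181° = -3922.40
Summing: 453.83 m east, 2578.08 m north → (454, 2578).

(454, 2578)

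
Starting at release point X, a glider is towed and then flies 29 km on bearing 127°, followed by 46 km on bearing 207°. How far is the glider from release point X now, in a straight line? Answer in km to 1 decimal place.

Leg 1 (127°, 29 km): east 29 sin 127° = 23.16, north 29 cos 127° = -17.45
Leg 2 (207°, 46 km): east 46 sin 207° = -20.88, north 46 cos 207° = -40.99
Net: 2.28 east, -58.44 north. Distance = √((2.28)² + (-58.44)²) = 58.483 km.

58.5 km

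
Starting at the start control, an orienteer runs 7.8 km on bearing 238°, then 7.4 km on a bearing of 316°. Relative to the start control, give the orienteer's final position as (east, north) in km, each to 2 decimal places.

(-11.76, 1.19)

Leg 1 (238°, 7.8 km): east 7.8 sin 238° = -6.61, north 7.8 cos 238° = -4.13
Leg 2 (316°, 7.4 km): east 7.4 sin 316° = -5.14, north 7.4 cos 316° = 5.32
Summing: -11.76 km east, 1.19 km north → (-11.76, 1.19).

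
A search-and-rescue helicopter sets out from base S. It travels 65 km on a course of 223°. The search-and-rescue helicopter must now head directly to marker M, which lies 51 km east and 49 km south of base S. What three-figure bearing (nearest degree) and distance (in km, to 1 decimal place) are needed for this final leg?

Leg 1 (223°, 65 km): east 65 sin 223° = -44.33, north 65 cos 223° = -47.54
Current position: (-44.33, -47.54). Target: (51, -49). Remaining: Δeast = 95.33, Δnorth = -1.46.
Bearing = atan2(95.33, -1.46) mod 360° = 90.88°; distance = √((95.33)² + (-1.46)²) = 95.341 km.

091°, 95.3 km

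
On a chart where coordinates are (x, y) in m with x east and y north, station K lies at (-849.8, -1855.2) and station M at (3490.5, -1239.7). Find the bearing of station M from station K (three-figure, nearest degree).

082°

Δeast = 3490.5 − -849.8 = 4340.30; Δnorth = -1239.7 − -1855.2 = 615.50.
Bearing = atan2(Δeast, Δnorth) mod 360° = 81.93° ≈ 082°.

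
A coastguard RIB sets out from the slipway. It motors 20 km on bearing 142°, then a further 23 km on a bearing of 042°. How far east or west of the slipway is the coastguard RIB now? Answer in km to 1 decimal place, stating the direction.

27.7 km east

Leg 1 (142°, 20 km): east 20 sin 142° = 12.31, north 20 cos 142° = -15.76
Leg 2 (042°, 23 km): east 23 sin 42° = 15.39, north 23 cos 42° = 17.09
Net east component: 27.70 km.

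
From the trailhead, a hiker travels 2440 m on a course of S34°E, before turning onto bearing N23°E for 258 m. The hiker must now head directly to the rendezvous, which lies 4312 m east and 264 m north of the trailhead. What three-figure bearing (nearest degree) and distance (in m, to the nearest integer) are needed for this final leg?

054°, 3508 m

Leg 1 (S34°E, 2440 m): east 2440 sin 146° = 1364.43, north 2440 cos 146° = -2022.85
Leg 2 (N23°E, 258 m): east 258 sin 23° = 100.81, north 258 cos 23° = 237.49
Current position: (1465.24, -1785.36). Target: (4312, 264). Remaining: Δeast = 2846.76, Δnorth = 2049.36.
Bearing = atan2(2846.76, 2049.36) mod 360° = 54.25°; distance = √((2846.76)² + (2049.36)²) = 3507.696 m.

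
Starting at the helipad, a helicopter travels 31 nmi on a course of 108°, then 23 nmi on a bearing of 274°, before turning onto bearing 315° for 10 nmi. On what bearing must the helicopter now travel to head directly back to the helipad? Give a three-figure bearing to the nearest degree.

Leg 1 (108°, 31 nmi): east 31 sin 108° = 29.48, north 31 cos 108° = -9.58
Leg 2 (274°, 23 nmi): east 23 sin 274° = -22.94, north 23 cos 274° = 1.60
Leg 3 (315°, 10 nmi): east 10 sin 315° = -7.07, north 10 cos 315° = 7.07
Net displacement: -0.53 east, -0.90 north. Direction back to start is (0.53, 0.90): bearing = atan2(0.53, 0.90) mod 360° = 30.49° ≈ 030°.

030°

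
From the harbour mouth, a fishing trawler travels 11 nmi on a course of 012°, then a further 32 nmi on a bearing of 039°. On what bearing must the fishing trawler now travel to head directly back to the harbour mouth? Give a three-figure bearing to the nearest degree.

212°

Leg 1 (012°, 11 nmi): east 11 sin 12° = 2.29, north 11 cos 12° = 10.76
Leg 2 (039°, 32 nmi): east 32 sin 39° = 20.14, north 32 cos 39° = 24.87
Net displacement: 22.43 east, 35.63 north. Direction back to start is (-22.43, -35.63): bearing = atan2(-22.43, -35.63) mod 360° = 212.19° ≈ 212°.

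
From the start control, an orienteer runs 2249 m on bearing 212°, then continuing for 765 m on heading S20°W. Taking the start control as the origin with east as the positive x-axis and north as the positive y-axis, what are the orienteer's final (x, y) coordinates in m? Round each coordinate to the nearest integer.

Leg 1 (212°, 2249 m): east 2249 sin 212° = -1191.79, north 2249 cos 212° = -1907.26
Leg 2 (S20°W, 765 m): east 765 sin 200° = -261.65, north 765 cos 200° = -718.86
Summing: -1453.43 m east, -2626.13 m north → (-1453, -2626).

(-1453, -2626)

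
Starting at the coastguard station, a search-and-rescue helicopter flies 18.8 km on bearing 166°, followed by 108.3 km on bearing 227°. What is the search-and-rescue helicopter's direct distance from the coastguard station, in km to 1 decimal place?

118.6 km

Leg 1 (166°, 18.8 km): east 18.8 sin 166° = 4.55, north 18.8 cos 166° = -18.24
Leg 2 (227°, 108.3 km): east 108.3 sin 227° = -79.21, north 108.3 cos 227° = -73.86
Net: -74.66 east, -92.10 north. Distance = √((-74.66)² + (-92.10)²) = 118.560 km.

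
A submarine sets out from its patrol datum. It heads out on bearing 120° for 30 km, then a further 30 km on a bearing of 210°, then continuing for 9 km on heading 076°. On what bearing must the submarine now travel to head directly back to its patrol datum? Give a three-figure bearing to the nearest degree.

333°

Leg 1 (120°, 30 km): east 30 sin 120° = 25.98, north 30 cos 120° = -15.00
Leg 2 (210°, 30 km): east 30 sin 210° = -15.00, north 30 cos 210° = -25.98
Leg 3 (076°, 9 km): east 9 sin 76° = 8.73, north 9 cos 76° = 2.18
Net displacement: 19.71 east, -38.80 north. Direction back to start is (-19.71, 38.80): bearing = atan2(-19.71, 38.80) mod 360° = 333.07° ≈ 333°.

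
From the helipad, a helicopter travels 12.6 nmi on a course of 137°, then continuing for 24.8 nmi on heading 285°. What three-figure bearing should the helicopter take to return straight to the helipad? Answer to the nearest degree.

Leg 1 (137°, 12.6 nmi): east 12.6 sin 137° = 8.59, north 12.6 cos 137° = -9.22
Leg 2 (285°, 24.8 nmi): east 24.8 sin 285° = -23.95, north 24.8 cos 285° = 6.42
Net displacement: -15.36 east, -2.80 north. Direction back to start is (15.36, 2.80): bearing = atan2(15.36, 2.80) mod 360° = 79.68° ≈ 080°.

080°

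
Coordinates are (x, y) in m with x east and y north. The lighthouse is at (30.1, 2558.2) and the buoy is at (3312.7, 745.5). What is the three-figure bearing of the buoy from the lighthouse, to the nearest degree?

119°

Δeast = 3312.7 − 30.1 = 3282.60; Δnorth = 745.5 − 2558.2 = -1812.70.
Bearing = atan2(Δeast, Δnorth) mod 360° = 118.91° ≈ 119°.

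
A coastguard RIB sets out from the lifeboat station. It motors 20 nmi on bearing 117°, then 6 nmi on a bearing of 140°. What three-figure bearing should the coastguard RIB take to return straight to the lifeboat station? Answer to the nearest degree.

Leg 1 (117°, 20 nmi): east 20 sin 117° = 17.82, north 20 cos 117° = -9.08
Leg 2 (140°, 6 nmi): east 6 sin 140° = 3.86, north 6 cos 140° = -4.60
Net displacement: 21.68 east, -13.68 north. Direction back to start is (-21.68, 13.68): bearing = atan2(-21.68, 13.68) mod 360° = 302.25° ≈ 302°.

302°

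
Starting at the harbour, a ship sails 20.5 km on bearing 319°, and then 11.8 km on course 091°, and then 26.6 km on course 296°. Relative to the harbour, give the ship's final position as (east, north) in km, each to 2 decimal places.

Leg 1 (319°, 20.5 km): east 20.5 sin 319° = -13.45, north 20.5 cos 319° = 15.47
Leg 2 (091°, 11.8 km): east 11.8 sin 91° = 11.80, north 11.8 cos 91° = -0.21
Leg 3 (296°, 26.6 km): east 26.6 sin 296° = -23.91, north 26.6 cos 296° = 11.66
Summing: -25.56 km east, 26.93 km north → (-25.56, 26.93).

(-25.56, 26.93)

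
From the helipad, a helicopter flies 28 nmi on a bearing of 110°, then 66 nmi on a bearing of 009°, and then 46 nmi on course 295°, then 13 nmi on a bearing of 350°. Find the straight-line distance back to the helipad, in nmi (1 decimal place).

88.2 nmi

Leg 1 (110°, 28 nmi): east 28 sin 110° = 26.31, north 28 cos 110° = -9.58
Leg 2 (009°, 66 nmi): east 66 sin 9° = 10.32, north 66 cos 9° = 65.19
Leg 3 (295°, 46 nmi): east 46 sin 295° = -41.69, north 46 cos 295° = 19.44
Leg 4 (350°, 13 nmi): east 13 sin 350° = -2.26, north 13 cos 350° = 12.80
Net: -7.31 east, 87.85 north. Distance = √((-7.31)² + (87.85)²) = 88.158 nmi.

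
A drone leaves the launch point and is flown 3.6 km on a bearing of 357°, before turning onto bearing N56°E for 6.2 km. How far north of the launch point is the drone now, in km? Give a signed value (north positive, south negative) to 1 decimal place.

7.1 km

Leg 1 (357°, 3.6 km): east 3.6 sin 357° = -0.19, north 3.6 cos 357° = 3.60
Leg 2 (N56°E, 6.2 km): east 6.2 sin 56° = 5.14, north 6.2 cos 56° = 3.47
Net north component: 7.06 km.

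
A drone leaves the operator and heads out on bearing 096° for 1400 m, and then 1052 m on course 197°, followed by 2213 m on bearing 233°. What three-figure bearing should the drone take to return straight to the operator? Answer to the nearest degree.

Leg 1 (096°, 1400 m): east 1400 sin 96° = 1392.33, north 1400 cos 96° = -146.34
Leg 2 (197°, 1052 m): east 1052 sin 197° = -307.58, north 1052 cos 197° = -1006.03
Leg 3 (233°, 2213 m): east 2213 sin 233° = -1767.38, north 2213 cos 233° = -1331.82
Net displacement: -682.62 east, -2484.19 north. Direction back to start is (682.62, 2484.19): bearing = atan2(682.62, 2484.19) mod 360° = 15.36° ≈ 015°.

015°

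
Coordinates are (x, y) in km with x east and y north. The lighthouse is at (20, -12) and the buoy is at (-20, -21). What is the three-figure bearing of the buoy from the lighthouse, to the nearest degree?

257°

Δeast = -20 − 20 = -40.00; Δnorth = -21 − -12 = -9.00.
Bearing = atan2(Δeast, Δnorth) mod 360° = 257.32° ≈ 257°.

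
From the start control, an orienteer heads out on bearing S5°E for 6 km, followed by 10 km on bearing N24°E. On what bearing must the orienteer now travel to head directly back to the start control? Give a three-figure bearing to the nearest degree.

235°

Leg 1 (S5°E, 6 km): east 6 sin 175° = 0.52, north 6 cos 175° = -5.98
Leg 2 (N24°E, 10 km): east 10 sin 24° = 4.07, north 10 cos 24° = 9.14
Net displacement: 4.59 east, 3.16 north. Direction back to start is (-4.59, -3.16): bearing = atan2(-4.59, -3.16) mod 360° = 235.47° ≈ 235°.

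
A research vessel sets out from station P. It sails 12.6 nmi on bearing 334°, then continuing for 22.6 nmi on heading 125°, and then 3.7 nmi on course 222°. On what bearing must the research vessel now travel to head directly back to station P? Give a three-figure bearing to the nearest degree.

293°

Leg 1 (334°, 12.6 nmi): east 12.6 sin 334° = -5.52, north 12.6 cos 334° = 11.32
Leg 2 (125°, 22.6 nmi): east 22.6 sin 125° = 18.51, north 22.6 cos 125° = -12.96
Leg 3 (222°, 3.7 nmi): east 3.7 sin 222° = -2.48, north 3.7 cos 222° = -2.75
Net displacement: 10.51 east, -4.39 north. Direction back to start is (-10.51, 4.39): bearing = atan2(-10.51, 4.39) mod 360° = 292.65° ≈ 293°.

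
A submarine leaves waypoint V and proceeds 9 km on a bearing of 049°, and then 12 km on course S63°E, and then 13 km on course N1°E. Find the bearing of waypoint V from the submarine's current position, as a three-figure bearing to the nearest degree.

Leg 1 (049°, 9 km): east 9 sin 49° = 6.79, north 9 cos 49° = 5.90
Leg 2 (S63°E, 12 km): east 12 sin 117° = 10.69, north 12 cos 117° = -5.45
Leg 3 (N1°E, 13 km): east 13 sin 1° = 0.23, north 13 cos 1° = 13.00
Net displacement: 17.71 east, 13.45 north. Direction back to start is (-17.71, -13.45): bearing = atan2(-17.71, -13.45) mod 360° = 232.78° ≈ 233°.

233°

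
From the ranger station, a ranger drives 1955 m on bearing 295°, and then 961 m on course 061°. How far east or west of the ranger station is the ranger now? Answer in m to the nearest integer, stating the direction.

931 m west

Leg 1 (295°, 1955 m): east 1955 sin 295° = -1771.83, north 1955 cos 295° = 826.22
Leg 2 (061°, 961 m): east 961 sin 61° = 840.51, north 961 cos 61° = 465.90
Net east component: -931.32 m.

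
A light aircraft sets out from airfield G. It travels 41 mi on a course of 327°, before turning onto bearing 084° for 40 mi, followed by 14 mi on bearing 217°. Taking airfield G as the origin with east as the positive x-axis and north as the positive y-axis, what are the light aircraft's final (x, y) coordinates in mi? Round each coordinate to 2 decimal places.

Leg 1 (327°, 41 mi): east 41 sin 327° = -22.33, north 41 cos 327° = 34.39
Leg 2 (084°, 40 mi): east 40 sin 84° = 39.78, north 40 cos 84° = 4.18
Leg 3 (217°, 14 mi): east 14 sin 217° = -8.43, north 14 cos 217° = -11.18
Summing: 9.03 mi east, 27.39 mi north → (9.03, 27.39).

(9.03, 27.39)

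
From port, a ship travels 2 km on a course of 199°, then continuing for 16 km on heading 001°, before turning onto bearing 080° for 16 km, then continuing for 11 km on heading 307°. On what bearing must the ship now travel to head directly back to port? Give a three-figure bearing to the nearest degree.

196°

Leg 1 (199°, 2 km): east 2 sin 199° = -0.65, north 2 cos 199° = -1.89
Leg 2 (001°, 16 km): east 16 sin 1° = 0.28, north 16 cos 1° = 16.00
Leg 3 (080°, 16 km): east 16 sin 80° = 15.76, north 16 cos 80° = 2.78
Leg 4 (307°, 11 km): east 11 sin 307° = -8.78, north 11 cos 307° = 6.62
Net displacement: 6.60 east, 23.50 north. Direction back to start is (-6.60, -23.50): bearing = atan2(-6.60, -23.50) mod 360° = 195.68° ≈ 196°.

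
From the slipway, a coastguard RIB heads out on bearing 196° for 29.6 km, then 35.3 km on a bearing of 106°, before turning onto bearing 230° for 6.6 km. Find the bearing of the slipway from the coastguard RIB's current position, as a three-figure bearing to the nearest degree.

Leg 1 (196°, 29.6 km): east 29.6 sin 196° = -8.16, north 29.6 cos 196° = -28.45
Leg 2 (106°, 35.3 km): east 35.3 sin 106° = 33.93, north 35.3 cos 106° = -9.73
Leg 3 (230°, 6.6 km): east 6.6 sin 230° = -5.06, north 6.6 cos 230° = -4.24
Net displacement: 20.72 east, -42.43 north. Direction back to start is (-20.72, 42.43): bearing = atan2(-20.72, 42.43) mod 360° = 333.97° ≈ 334°.

334°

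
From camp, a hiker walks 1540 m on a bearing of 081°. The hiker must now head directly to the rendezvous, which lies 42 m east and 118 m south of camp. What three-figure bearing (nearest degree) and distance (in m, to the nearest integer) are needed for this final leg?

Leg 1 (081°, 1540 m): east 1540 sin 81° = 1521.04, north 1540 cos 81° = 240.91
Current position: (1521.04, 240.91). Target: (42, -118). Remaining: Δeast = -1479.04, Δnorth = -358.91.
Bearing = atan2(-1479.04, -358.91) mod 360° = 256.36°; distance = √((-1479.04)² + (-358.91)²) = 1521.964 m.

256°, 1522 m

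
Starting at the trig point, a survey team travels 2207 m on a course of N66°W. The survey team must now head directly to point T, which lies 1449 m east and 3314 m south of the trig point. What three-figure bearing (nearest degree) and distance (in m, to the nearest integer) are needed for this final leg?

Leg 1 (N66°W, 2207 m): east 2207 sin 294° = -2016.19, north 2207 cos 294° = 897.67
Current position: (-2016.19, 897.67). Target: (1449, -3314). Remaining: Δeast = 3465.19, Δnorth = -4211.67.
Bearing = atan2(3465.19, -4211.67) mod 360° = 140.55°; distance = √((3465.19)² + (-4211.67)²) = 5453.964 m.

141°, 5454 m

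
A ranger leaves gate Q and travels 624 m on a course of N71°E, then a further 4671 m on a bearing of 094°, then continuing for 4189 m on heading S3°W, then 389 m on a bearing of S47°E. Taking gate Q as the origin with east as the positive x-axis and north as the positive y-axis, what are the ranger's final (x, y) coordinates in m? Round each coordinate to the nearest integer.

Leg 1 (N71°E, 624 m): east 624 sin 71° = 590.00, north 624 cos 71° = 203.15
Leg 2 (094°, 4671 m): east 4671 sin 94° = 4659.62, north 4671 cos 94° = -325.83
Leg 3 (S3°W, 4189 m): east 4189 sin 183° = -219.24, north 4189 cos 183° = -4183.26
Leg 4 (S47°E, 389 m): east 389 sin 133° = 284.50, north 389 cos 133° = -265.30
Summing: 5314.89 m east, -4571.23 m north → (5315, -4571).

(5315, -4571)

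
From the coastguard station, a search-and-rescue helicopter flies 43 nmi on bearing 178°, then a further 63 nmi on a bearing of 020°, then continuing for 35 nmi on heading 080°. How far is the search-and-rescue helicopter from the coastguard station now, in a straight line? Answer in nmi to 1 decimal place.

61.7 nmi

Leg 1 (178°, 43 nmi): east 43 sin 178° = 1.50, north 43 cos 178° = -42.97
Leg 2 (020°, 63 nmi): east 63 sin 20° = 21.55, north 63 cos 20° = 59.20
Leg 3 (080°, 35 nmi): east 35 sin 80° = 34.47, north 35 cos 80° = 6.08
Net: 57.52 east, 22.30 north. Distance = √((57.52)² + (22.30)²) = 61.690 nmi.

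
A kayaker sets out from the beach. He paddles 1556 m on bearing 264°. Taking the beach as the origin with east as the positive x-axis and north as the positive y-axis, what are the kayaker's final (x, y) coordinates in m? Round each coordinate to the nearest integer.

Leg 1 (264°, 1556 m): east 1556 sin 264° = -1547.48, north 1556 cos 264° = -162.65
Summing: -1547.48 m east, -162.65 m north → (-1547, -163).

(-1547, -163)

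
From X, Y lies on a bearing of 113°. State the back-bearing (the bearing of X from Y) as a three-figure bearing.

Back-bearing = 113° + 180° = 293°.

293°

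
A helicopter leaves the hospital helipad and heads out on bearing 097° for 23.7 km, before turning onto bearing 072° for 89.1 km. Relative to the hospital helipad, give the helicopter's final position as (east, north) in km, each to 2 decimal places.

(108.26, 24.65)

Leg 1 (097°, 23.7 km): east 23.7 sin 97° = 23.52, north 23.7 cos 97° = -2.89
Leg 2 (072°, 89.1 km): east 89.1 sin 72° = 84.74, north 89.1 cos 72° = 27.53
Summing: 108.26 km east, 24.65 km north → (108.26, 24.65).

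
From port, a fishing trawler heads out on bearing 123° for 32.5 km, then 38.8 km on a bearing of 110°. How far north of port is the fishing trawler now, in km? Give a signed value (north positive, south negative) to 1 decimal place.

Leg 1 (123°, 32.5 km): east 32.5 sin 123° = 27.26, north 32.5 cos 123° = -17.70
Leg 2 (110°, 38.8 km): east 38.8 sin 110° = 36.46, north 38.8 cos 110° = -13.27
Net north component: -30.97 km.

-31.0 km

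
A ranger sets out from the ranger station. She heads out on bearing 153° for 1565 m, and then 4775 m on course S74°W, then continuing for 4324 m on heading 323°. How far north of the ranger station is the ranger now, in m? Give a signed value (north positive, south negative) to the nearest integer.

743 m

Leg 1 (153°, 1565 m): east 1565 sin 153° = 710.50, north 1565 cos 153° = -1394.43
Leg 2 (S74°W, 4775 m): east 4775 sin 254° = -4590.02, north 4775 cos 254° = -1316.17
Leg 3 (323°, 4324 m): east 4324 sin 323° = -2602.25, north 4324 cos 323° = 3453.30
Net north component: 742.71 m.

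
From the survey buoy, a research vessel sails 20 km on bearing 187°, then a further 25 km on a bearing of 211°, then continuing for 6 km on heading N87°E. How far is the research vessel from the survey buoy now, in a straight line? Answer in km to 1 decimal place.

42.0 km

Leg 1 (187°, 20 km): east 20 sin 187° = -2.44, north 20 cos 187° = -19.85
Leg 2 (211°, 25 km): east 25 sin 211° = -12.88, north 25 cos 211° = -21.43
Leg 3 (N87°E, 6 km): east 6 sin 87° = 5.99, north 6 cos 87° = 0.31
Net: -9.32 east, -40.97 north. Distance = √((-9.32)² + (-40.97)²) = 42.013 km.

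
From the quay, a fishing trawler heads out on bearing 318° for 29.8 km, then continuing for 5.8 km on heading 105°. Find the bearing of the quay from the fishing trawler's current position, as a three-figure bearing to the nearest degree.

Leg 1 (318°, 29.8 km): east 29.8 sin 318° = -19.94, north 29.8 cos 318° = 22.15
Leg 2 (105°, 5.8 km): east 5.8 sin 105° = 5.60, north 5.8 cos 105° = -1.50
Net displacement: -14.34 east, 20.64 north. Direction back to start is (14.34, -20.64): bearing = atan2(14.34, -20.64) mod 360° = 145.22° ≈ 145°.

145°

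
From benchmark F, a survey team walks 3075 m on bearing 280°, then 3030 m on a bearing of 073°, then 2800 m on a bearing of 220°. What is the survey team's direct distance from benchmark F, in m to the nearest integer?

2062 m

Leg 1 (280°, 3075 m): east 3075 sin 280° = -3028.28, north 3075 cos 280° = 533.97
Leg 2 (073°, 3030 m): east 3030 sin 73° = 2897.60, north 3030 cos 73° = 885.89
Leg 3 (220°, 2800 m): east 2800 sin 220° = -1799.81, north 2800 cos 220° = -2144.92
Net: -1930.49 east, -725.07 north. Distance = √((-1930.49)² + (-725.07)²) = 2062.159 m.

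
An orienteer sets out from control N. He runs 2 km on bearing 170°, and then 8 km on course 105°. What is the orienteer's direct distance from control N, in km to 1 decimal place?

Leg 1 (170°, 2 km): east 2 sin 170° = 0.35, north 2 cos 170° = -1.97
Leg 2 (105°, 8 km): east 8 sin 105° = 7.73, north 8 cos 105° = -2.07
Net: 8.07 east, -4.04 north. Distance = √((8.07)² + (-4.04)²) = 9.029 km.

9.0 km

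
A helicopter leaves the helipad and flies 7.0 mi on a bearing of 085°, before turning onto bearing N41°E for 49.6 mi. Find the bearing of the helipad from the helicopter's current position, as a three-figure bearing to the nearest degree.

Leg 1 (085°, 7.0 mi): east 7.0 sin 85° = 6.97, north 7.0 cos 85° = 0.61
Leg 2 (N41°E, 49.6 mi): east 49.6 sin 41° = 32.54, north 49.6 cos 41° = 37.43
Net displacement: 39.51 east, 38.04 north. Direction back to start is (-39.51, -38.04): bearing = atan2(-39.51, -38.04) mod 360° = 226.09° ≈ 226°.

226°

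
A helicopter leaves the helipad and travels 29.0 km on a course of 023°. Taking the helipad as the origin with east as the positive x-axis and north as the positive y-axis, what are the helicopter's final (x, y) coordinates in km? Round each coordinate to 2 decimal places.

(11.33, 26.69)

Leg 1 (023°, 29.0 km): east 29.0 sin 23° = 11.33, north 29.0 cos 23° = 26.69
Summing: 11.33 km east, 26.69 km north → (11.33, 26.69).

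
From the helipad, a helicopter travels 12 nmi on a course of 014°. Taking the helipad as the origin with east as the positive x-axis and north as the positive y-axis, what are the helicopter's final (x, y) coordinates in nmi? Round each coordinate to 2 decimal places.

Leg 1 (014°, 12 nmi): east 12 sin 14° = 2.90, north 12 cos 14° = 11.64
Summing: 2.90 nmi east, 11.64 nmi north → (2.90, 11.64).

(2.90, 11.64)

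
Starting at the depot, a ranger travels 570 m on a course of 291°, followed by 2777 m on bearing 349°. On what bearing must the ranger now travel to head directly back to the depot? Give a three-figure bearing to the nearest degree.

Leg 1 (291°, 570 m): east 570 sin 291° = -532.14, north 570 cos 291° = 204.27
Leg 2 (349°, 2777 m): east 2777 sin 349° = -529.88, north 2777 cos 349° = 2725.98
Net displacement: -1062.02 east, 2930.25 north. Direction back to start is (1062.02, -2930.25): bearing = atan2(1062.02, -2930.25) mod 360° = 160.08° ≈ 160°.

160°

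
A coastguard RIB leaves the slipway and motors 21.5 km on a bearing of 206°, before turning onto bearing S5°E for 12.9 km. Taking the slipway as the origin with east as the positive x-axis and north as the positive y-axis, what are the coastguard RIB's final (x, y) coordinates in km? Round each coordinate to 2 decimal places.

Leg 1 (206°, 21.5 km): east 21.5 sin 206° = -9.42, north 21.5 cos 206° = -19.32
Leg 2 (S5°E, 12.9 km): east 12.9 sin 175° = 1.12, north 12.9 cos 175° = -12.85
Summing: -8.30 km east, -32.17 km north → (-8.30, -32.17).

(-8.30, -32.17)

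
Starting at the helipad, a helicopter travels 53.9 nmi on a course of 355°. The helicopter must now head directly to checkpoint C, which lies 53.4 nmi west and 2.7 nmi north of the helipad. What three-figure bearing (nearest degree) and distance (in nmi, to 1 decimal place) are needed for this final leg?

224°, 70.5 nmi

Leg 1 (355°, 53.9 nmi): east 53.9 sin 355° = -4.70, north 53.9 cos 355° = 53.69
Current position: (-4.70, 53.69). Target: (-53.4, 2.7). Remaining: Δeast = -48.70, Δnorth = -50.99.
Bearing = atan2(-48.70, -50.99) mod 360° = 223.68°; distance = √((-48.70)² + (-50.99)²) = 70.515 nmi.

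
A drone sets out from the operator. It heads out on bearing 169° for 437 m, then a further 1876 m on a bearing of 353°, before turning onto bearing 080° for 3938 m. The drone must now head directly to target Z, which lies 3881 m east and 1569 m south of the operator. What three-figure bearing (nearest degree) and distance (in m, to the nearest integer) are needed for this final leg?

Leg 1 (169°, 437 m): east 437 sin 169° = 83.38, north 437 cos 169° = -428.97
Leg 2 (353°, 1876 m): east 1876 sin 353° = -228.63, north 1876 cos 353° = 1862.02
Leg 3 (080°, 3938 m): east 3938 sin 80° = 3878.17, north 3938 cos 80° = 683.83
Current position: (3732.93, 2116.87). Target: (3881, -1569). Remaining: Δeast = 148.07, Δnorth = -3685.87.
Bearing = atan2(148.07, -3685.87) mod 360° = 177.70°; distance = √((148.07)² + (-3685.87)²) = 3688.845 m.

178°, 3689 m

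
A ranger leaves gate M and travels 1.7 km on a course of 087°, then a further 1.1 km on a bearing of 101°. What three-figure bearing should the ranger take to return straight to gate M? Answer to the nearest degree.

Leg 1 (087°, 1.7 km): east 1.7 sin 87° = 1.70, north 1.7 cos 87° = 0.09
Leg 2 (101°, 1.1 km): east 1.1 sin 101° = 1.08, north 1.1 cos 101° = -0.21
Net displacement: 2.78 east, -0.12 north. Direction back to start is (-2.78, 0.12): bearing = atan2(-2.78, 0.12) mod 360° = 272.49° ≈ 272°.

272°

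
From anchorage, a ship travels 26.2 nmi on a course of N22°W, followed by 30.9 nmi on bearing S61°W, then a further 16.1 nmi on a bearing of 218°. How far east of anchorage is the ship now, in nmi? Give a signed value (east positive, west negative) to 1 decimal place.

Leg 1 (N22°W, 26.2 nmi): east 26.2 sin 338° = -9.81, north 26.2 cos 338° = 24.29
Leg 2 (S61°W, 30.9 nmi): east 30.9 sin 241° = -27.03, north 30.9 cos 241° = -14.98
Leg 3 (218°, 16.1 nmi): east 16.1 sin 218° = -9.91, north 16.1 cos 218° = -12.69
Net east component: -46.75 nmi.

-46.8 nmi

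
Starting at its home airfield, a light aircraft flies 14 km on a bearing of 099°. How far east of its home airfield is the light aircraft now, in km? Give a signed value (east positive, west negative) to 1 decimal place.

13.8 km

Leg 1 (099°, 14 km): east 14 sin 99° = 13.83, north 14 cos 99° = -2.19
Net east component: 13.83 km.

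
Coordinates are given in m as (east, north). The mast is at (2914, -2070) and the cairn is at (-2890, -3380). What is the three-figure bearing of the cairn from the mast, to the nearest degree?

Δeast = -2890 − 2914 = -5804.00; Δnorth = -3380 − -2070 = -1310.00.
Bearing = atan2(Δeast, Δnorth) mod 360° = 257.28° ≈ 257°.

257°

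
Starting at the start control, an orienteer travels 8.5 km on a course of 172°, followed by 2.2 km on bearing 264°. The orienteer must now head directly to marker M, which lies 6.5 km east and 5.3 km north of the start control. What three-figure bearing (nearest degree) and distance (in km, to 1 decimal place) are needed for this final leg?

Leg 1 (172°, 8.5 km): east 8.5 sin 172° = 1.18, north 8.5 cos 172° = -8.42
Leg 2 (264°, 2.2 km): east 2.2 sin 264° = -2.19, north 2.2 cos 264° = -0.23
Current position: (-1.00, -8.65). Target: (6.5, 5.3). Remaining: Δeast = 7.50, Δnorth = 13.95.
Bearing = atan2(7.50, 13.95) mod 360° = 28.28°; distance = √((7.50)² + (13.95)²) = 15.838 km.

028°, 15.8 km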